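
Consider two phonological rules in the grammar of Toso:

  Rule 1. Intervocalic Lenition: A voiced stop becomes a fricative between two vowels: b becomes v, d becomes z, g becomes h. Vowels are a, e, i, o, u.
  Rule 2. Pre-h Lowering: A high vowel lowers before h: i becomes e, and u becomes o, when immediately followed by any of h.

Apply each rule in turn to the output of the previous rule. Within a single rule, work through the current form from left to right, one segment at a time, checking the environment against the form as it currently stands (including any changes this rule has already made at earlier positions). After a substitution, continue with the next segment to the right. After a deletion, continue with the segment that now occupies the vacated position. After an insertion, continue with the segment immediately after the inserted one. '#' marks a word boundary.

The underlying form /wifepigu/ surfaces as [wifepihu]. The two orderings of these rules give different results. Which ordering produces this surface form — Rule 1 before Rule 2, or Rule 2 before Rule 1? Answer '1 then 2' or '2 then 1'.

Order 1 then 2:
  1 Intervocalic Lenition: [wifepigu] → [wifepihu]
  2 Pre-h Lowering: [wifepihu] → [wifepehu]
  result: [wifepehu]
Order 2 then 1:
  2 Pre-h Lowering: no change — [wifepigu]
  1 Intervocalic Lenition: [wifepigu] → [wifepihu]
  result: [wifepihu]

2 then 1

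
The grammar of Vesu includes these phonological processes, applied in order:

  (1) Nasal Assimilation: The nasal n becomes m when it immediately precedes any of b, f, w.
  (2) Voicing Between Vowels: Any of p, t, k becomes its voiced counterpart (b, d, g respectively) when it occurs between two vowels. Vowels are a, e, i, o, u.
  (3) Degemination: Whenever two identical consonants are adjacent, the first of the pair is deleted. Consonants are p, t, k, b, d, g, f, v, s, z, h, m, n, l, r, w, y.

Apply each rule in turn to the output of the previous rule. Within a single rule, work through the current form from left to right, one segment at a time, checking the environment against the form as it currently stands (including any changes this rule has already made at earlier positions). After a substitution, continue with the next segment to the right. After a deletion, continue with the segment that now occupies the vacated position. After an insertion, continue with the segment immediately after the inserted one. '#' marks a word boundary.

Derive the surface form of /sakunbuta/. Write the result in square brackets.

(1) Nasal Assimilation: [sakunbuta] → [sakumbuta]
(2) Voicing Between Vowels: [sakumbuta] → [sagumbuda]
(3) Degemination: no change — [sagumbuda]

[sagumbuda]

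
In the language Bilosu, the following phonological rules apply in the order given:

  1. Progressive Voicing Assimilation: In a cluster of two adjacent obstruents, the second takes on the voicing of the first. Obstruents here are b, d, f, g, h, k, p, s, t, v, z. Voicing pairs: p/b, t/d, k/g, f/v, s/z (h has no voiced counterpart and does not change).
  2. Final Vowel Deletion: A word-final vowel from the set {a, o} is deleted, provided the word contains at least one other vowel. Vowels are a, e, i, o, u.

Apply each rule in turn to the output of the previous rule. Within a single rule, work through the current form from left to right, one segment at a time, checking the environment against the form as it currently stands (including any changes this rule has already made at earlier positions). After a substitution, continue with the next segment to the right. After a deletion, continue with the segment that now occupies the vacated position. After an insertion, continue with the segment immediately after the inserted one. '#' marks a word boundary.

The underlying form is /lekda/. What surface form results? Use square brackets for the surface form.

[lekt]

1 Progressive Voicing Assimilation: [lekda] → [lekta]
2 Final Vowel Deletion: [lekta] → [lekt]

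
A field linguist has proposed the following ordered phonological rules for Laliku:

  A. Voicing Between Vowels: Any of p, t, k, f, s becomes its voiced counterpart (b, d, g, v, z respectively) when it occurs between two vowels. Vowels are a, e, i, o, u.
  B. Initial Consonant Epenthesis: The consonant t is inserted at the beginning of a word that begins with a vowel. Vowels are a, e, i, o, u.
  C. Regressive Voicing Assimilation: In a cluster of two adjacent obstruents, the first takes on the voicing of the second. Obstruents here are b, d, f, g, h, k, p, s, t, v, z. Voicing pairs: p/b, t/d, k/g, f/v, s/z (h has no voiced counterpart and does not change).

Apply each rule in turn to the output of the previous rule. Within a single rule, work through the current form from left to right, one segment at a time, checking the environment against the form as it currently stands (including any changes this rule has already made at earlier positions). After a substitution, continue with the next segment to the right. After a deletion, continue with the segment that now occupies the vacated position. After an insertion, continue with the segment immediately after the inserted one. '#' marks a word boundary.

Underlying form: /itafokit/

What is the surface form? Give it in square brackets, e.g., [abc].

A Voicing Between Vowels: [itafokit] → [idavogit]
B Initial Consonant Epenthesis: [idavogit] → [tidavogit]
C Regressive Voicing Assimilation: no change — [tidavogit]

[tidavogit]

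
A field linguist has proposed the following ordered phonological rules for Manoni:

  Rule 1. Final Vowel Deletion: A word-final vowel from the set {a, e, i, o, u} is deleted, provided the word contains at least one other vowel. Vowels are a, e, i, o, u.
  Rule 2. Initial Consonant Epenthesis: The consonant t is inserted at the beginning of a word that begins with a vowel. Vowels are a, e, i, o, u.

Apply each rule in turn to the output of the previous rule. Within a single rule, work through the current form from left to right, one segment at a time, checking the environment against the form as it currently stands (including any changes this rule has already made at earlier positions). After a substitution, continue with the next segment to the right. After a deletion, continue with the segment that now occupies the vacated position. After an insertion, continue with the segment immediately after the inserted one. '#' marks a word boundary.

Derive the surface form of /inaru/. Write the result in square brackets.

Rule 1 Final Vowel Deletion: [inaru] → [inar]
Rule 2 Initial Consonant Epenthesis: [inar] → [tinar]

[tinar]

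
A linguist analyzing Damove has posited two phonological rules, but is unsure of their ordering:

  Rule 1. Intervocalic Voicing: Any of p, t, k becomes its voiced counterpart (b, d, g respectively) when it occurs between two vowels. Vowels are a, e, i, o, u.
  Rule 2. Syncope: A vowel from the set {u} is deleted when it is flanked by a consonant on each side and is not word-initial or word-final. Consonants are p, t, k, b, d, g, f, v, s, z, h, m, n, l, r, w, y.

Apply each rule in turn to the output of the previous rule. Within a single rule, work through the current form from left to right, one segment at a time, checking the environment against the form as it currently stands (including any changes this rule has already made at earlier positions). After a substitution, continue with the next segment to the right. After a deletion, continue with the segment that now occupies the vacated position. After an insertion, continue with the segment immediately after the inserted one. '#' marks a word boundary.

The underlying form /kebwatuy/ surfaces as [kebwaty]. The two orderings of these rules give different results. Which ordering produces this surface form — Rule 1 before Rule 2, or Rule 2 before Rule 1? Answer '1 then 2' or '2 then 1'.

Order 1 then 2:
  1 Intervocalic Voicing: [kebwatuy] → [kebwaduy]
  2 Syncope: [kebwaduy] → [kebwady]
  result: [kebwady]
Order 2 then 1:
  2 Syncope: [kebwatuy] → [kebwaty]
  1 Intervocalic Voicing: no change — [kebwaty]
  result: [kebwaty]

2 then 1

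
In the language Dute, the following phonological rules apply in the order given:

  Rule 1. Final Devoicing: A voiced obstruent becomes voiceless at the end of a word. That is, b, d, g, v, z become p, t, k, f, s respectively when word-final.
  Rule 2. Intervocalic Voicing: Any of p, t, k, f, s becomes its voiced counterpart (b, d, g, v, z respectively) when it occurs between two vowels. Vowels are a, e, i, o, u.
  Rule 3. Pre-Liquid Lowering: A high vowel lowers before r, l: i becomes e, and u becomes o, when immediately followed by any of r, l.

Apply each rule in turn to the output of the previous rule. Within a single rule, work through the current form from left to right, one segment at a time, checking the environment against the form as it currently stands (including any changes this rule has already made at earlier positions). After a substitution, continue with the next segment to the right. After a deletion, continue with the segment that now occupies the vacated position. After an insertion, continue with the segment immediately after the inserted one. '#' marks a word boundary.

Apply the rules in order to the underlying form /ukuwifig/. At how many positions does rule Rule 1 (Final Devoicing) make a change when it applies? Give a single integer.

Rule 1 Final Devoicing: [ukuwifig] → [ukuwifik]
Rule 2 Intervocalic Voicing: [ukuwifik] → [uguwivik]
Rule 3 Pre-Liquid Lowering: no change — [uguwivik]
Rule Rule 1 changed 1 position(s).

1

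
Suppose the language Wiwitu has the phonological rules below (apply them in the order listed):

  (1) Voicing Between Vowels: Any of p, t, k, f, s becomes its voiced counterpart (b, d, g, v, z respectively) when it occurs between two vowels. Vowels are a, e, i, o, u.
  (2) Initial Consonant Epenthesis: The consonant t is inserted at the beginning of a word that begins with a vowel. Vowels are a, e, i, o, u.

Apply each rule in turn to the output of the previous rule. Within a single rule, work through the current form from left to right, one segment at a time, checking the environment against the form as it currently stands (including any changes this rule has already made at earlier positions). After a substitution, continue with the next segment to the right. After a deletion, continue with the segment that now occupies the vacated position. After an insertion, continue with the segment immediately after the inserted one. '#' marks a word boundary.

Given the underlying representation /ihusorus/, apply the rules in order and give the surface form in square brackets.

[tihuzorus]

(1) Voicing Between Vowels: [ihusorus] → [ihuzorus]
(2) Initial Consonant Epenthesis: [ihuzorus] → [tihuzorus]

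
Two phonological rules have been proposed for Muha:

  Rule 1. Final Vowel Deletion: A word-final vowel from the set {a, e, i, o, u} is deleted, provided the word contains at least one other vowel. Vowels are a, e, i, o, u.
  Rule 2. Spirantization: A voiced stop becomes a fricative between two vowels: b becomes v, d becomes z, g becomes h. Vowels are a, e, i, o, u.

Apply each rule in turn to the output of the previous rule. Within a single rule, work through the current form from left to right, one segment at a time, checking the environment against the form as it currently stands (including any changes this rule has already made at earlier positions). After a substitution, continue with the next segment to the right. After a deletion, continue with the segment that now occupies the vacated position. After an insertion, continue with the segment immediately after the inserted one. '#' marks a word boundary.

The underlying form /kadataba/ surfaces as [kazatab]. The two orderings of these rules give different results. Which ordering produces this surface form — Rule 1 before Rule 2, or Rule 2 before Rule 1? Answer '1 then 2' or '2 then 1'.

Order 1 then 2:
  1 Final Vowel Deletion: [kadataba] → [kadatab]
  2 Spirantization: [kadatab] → [kazatab]
  result: [kazatab]
Order 2 then 1:
  2 Spirantization: [kadataba] → [kazatava]
  1 Final Vowel Deletion: [kazatava] → [kazatav]
  result: [kazatav]

1 then 2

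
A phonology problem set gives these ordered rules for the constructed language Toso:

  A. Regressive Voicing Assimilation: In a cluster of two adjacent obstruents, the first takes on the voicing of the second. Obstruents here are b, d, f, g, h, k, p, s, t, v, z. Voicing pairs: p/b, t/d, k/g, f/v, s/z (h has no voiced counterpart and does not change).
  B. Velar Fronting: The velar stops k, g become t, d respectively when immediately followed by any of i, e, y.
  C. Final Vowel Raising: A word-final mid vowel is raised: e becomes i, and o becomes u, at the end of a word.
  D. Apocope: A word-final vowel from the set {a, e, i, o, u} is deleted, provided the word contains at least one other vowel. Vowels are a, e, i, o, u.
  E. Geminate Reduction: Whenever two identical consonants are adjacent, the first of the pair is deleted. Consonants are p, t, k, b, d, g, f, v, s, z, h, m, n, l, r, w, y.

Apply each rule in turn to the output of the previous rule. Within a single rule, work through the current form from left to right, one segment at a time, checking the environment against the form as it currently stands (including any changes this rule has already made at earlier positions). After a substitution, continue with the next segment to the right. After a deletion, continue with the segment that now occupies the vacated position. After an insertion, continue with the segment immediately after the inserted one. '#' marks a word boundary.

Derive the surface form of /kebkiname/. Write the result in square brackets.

[teptinam]

A Regressive Voicing Assimilation: [kebkiname] → [kepkiname]
B Velar Fronting: [kepkiname] → [teptiname]
C Final Vowel Raising: [teptiname] → [teptinami]
D Apocope: [teptinami] → [teptinam]
E Geminate Reduction: no change — [teptinam]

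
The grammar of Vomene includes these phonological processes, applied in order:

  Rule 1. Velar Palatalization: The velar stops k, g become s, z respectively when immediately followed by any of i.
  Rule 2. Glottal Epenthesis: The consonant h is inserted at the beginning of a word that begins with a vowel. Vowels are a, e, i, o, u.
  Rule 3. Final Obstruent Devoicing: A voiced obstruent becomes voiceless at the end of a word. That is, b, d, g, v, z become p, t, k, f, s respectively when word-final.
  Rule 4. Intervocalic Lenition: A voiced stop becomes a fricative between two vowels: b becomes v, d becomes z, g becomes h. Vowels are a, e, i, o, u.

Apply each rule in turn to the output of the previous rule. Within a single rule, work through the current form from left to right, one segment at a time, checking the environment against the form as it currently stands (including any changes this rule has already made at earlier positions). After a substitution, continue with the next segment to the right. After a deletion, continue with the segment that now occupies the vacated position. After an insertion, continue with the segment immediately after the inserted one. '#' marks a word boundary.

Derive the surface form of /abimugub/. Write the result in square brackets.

[havimuhup]

Rule 1 Velar Palatalization: no change — [abimugub]
Rule 2 Glottal Epenthesis: [abimugub] → [habimugub]
Rule 3 Final Obstruent Devoicing: [habimugub] → [habimugup]
Rule 4 Intervocalic Lenition: [habimugup] → [havimuhup]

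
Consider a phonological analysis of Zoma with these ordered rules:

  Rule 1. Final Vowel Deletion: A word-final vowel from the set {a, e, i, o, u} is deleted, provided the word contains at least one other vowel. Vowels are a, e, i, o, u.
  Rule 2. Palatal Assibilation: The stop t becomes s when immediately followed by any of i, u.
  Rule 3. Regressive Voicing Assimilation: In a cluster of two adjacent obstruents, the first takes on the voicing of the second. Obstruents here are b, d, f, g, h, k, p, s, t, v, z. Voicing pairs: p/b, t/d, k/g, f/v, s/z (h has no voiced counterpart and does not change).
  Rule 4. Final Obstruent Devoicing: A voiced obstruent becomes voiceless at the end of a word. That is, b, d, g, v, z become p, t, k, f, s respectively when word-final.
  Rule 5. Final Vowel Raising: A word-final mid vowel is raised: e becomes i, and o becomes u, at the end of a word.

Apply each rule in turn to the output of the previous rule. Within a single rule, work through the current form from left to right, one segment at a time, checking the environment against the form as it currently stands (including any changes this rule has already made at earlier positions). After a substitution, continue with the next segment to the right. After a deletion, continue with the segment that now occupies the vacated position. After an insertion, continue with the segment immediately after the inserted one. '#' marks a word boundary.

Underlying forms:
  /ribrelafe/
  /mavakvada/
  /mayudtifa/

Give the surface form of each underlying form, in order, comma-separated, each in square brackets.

/ribrelafe/:
  Rule 1 Final Vowel Deletion: [ribrelafe] → [ribrelaf]
  Rule 2 Palatal Assibilation: no change — [ribrelaf]
  Rule 3 Regressive Voicing Assimilation: no change — [ribrelaf]
  Rule 4 Final Obstruent Devoicing: no change — [ribrelaf]
  Rule 5 Final Vowel Raising: no change — [ribrelaf]
/mavakvada/:
  Rule 1 Final Vowel Deletion: [mavakvada] → [mavakvad]
  Rule 2 Palatal Assibilation: no change — [mavakvad]
  Rule 3 Regressive Voicing Assimilation: [mavakvad] → [mavagvad]
  Rule 4 Final Obstruent Devoicing: [mavagvad] → [mavagvat]
  Rule 5 Final Vowel Raising: no change — [mavagvat]
/mayudtifa/:
  Rule 1 Final Vowel Deletion: [mayudtifa] → [mayudtif]
  Rule 2 Palatal Assibilation: [mayudtif] → [mayudsif]
  Rule 3 Regressive Voicing Assimilation: [mayudsif] → [mayutsif]
  Rule 4 Final Obstruent Devoicing: no change — [mayutsif]
  Rule 5 Final Vowel Raising: no change — [mayutsif]

[ribrelaf], [mavagvat], [mayutsif]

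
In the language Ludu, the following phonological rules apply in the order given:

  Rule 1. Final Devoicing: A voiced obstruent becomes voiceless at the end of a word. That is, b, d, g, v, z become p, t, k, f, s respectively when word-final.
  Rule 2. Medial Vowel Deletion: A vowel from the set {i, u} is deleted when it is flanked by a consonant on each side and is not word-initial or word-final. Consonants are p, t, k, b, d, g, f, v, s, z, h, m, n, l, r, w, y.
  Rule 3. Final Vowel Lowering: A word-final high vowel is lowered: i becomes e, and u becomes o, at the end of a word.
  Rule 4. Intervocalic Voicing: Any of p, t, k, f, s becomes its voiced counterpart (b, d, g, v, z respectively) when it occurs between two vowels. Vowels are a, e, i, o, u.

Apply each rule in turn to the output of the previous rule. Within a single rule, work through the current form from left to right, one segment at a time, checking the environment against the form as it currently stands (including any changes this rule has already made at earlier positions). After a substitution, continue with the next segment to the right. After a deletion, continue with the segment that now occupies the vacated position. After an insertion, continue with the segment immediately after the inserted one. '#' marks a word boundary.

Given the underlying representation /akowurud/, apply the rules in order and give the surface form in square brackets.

Rule 1 Final Devoicing: [akowurud] → [akowurut]
Rule 2 Medial Vowel Deletion: [akowurut] → [akowrt]
Rule 3 Final Vowel Lowering: no change — [akowrt]
Rule 4 Intervocalic Voicing: [akowrt] → [agowrt]

[agowrt]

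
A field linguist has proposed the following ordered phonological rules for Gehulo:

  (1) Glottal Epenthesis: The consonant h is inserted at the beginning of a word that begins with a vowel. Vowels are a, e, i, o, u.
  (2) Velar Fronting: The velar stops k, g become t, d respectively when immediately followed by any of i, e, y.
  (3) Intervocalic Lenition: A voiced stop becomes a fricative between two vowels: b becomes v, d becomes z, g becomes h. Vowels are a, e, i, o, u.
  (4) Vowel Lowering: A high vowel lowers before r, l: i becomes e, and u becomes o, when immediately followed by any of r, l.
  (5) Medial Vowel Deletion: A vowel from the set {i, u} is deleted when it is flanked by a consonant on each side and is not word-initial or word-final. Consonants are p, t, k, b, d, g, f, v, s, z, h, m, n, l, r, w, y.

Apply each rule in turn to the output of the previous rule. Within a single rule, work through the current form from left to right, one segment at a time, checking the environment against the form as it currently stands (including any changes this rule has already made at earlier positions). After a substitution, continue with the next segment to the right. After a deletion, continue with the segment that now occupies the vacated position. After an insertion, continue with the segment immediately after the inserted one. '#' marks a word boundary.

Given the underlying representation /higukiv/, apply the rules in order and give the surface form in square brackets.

(1) Glottal Epenthesis: no change — [higukiv]
(2) Velar Fronting: [higukiv] → [higutiv]
(3) Intervocalic Lenition: [higutiv] → [hihutiv]
(4) Vowel Lowering: no change — [hihutiv]
(5) Medial Vowel Deletion: [hihutiv] → [hhtv]

[hhtv]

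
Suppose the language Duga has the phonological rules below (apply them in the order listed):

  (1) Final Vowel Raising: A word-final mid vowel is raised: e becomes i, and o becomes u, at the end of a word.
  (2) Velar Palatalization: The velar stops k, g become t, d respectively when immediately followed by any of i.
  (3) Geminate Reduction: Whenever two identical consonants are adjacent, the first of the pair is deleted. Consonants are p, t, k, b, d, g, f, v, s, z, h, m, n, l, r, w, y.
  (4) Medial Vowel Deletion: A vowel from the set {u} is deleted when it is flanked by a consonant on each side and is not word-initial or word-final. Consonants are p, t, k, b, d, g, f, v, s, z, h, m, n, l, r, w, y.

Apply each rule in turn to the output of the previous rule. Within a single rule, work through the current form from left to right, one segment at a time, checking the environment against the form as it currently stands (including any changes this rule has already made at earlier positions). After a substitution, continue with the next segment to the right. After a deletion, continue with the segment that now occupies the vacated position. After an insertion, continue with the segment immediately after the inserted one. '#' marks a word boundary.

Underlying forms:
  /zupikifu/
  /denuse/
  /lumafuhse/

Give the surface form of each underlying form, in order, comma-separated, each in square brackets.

/zupikifu/:
  (1) Final Vowel Raising: no change — [zupikifu]
  (2) Velar Palatalization: [zupikifu] → [zupitifu]
  (3) Geminate Reduction: no change — [zupitifu]
  (4) Medial Vowel Deletion: [zupitifu] → [zpitifu]
/denuse/:
  (1) Final Vowel Raising: [denuse] → [denusi]
  (2) Velar Palatalization: no change — [denusi]
  (3) Geminate Reduction: no change — [denusi]
  (4) Medial Vowel Deletion: [denusi] → [densi]
/lumafuhse/:
  (1) Final Vowel Raising: [lumafuhse] → [lumafuhsi]
  (2) Velar Palatalization: no change — [lumafuhsi]
  (3) Geminate Reduction: no change — [lumafuhsi]
  (4) Medial Vowel Deletion: [lumafuhsi] → [lmafhsi]

[zpitifu], [densi], [lmafhsi]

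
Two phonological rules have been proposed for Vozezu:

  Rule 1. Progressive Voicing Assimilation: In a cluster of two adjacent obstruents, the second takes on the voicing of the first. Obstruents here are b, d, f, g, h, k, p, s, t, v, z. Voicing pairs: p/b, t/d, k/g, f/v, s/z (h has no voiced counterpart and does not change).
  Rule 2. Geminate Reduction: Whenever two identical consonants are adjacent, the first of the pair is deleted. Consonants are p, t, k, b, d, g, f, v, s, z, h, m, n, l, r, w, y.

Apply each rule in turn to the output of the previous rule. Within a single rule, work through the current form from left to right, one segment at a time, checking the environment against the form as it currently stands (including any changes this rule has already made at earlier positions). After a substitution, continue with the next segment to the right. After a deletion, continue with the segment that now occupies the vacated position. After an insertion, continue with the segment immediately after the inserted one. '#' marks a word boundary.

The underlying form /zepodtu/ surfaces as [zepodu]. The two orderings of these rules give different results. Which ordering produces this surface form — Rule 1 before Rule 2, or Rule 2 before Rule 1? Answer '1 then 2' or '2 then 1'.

Order 1 then 2:
  1 Progressive Voicing Assimilation: [zepodtu] → [zepoddu]
  2 Geminate Reduction: [zepoddu] → [zepodu]
  result: [zepodu]
Order 2 then 1:
  2 Geminate Reduction: no change — [zepodtu]
  1 Progressive Voicing Assimilation: [zepodtu] → [zepoddu]
  result: [zepoddu]

1 then 2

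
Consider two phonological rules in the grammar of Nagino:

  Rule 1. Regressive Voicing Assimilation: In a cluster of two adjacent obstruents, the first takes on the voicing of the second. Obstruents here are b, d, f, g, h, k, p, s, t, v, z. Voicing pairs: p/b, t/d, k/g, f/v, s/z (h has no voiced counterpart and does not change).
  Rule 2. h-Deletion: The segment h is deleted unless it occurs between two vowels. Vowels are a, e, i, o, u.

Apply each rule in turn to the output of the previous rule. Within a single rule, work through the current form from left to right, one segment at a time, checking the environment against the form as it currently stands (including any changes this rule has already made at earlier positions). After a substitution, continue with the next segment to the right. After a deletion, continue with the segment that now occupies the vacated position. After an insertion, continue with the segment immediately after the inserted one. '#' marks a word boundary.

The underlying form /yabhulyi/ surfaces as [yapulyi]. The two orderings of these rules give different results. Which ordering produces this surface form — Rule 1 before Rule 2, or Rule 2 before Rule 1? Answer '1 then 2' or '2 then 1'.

1 then 2

Order 1 then 2:
  1 Regressive Voicing Assimilation: [yabhulyi] → [yaphulyi]
  2 h-Deletion: [yaphulyi] → [yapulyi]
  result: [yapulyi]
Order 2 then 1:
  2 h-Deletion: [yabhulyi] → [yabulyi]
  1 Regressive Voicing Assimilation: no change — [yabulyi]
  result: [yabulyi]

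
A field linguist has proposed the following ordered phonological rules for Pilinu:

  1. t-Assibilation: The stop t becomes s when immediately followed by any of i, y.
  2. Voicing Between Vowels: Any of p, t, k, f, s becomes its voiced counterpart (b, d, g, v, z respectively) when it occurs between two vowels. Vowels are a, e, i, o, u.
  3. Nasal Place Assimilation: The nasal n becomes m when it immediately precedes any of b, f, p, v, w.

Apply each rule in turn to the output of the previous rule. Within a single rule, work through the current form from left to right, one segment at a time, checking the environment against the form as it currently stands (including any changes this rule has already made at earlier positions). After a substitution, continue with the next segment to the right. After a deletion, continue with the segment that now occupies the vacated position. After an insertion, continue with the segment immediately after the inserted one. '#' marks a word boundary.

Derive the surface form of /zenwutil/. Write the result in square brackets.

1 t-Assibilation: [zenwutil] → [zenwusil]
2 Voicing Between Vowels: [zenwusil] → [zenwuzil]
3 Nasal Place Assimilation: [zenwuzil] → [zemwuzil]

[zemwuzil]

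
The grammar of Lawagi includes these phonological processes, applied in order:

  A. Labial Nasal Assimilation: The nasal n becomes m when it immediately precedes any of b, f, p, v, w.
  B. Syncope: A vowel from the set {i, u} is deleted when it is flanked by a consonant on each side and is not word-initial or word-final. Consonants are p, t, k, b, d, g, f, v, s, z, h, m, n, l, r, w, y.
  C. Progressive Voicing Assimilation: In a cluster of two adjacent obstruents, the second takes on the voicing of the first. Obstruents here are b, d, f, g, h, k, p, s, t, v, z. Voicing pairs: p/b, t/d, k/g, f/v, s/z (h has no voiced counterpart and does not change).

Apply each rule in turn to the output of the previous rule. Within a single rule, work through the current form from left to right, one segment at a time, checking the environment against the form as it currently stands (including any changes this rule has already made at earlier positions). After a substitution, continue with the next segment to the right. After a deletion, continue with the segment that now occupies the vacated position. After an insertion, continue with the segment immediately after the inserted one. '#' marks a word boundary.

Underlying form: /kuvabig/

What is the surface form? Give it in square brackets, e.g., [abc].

A Labial Nasal Assimilation: no change — [kuvabig]
B Syncope: [kuvabig] → [kvabg]
C Progressive Voicing Assimilation: [kvabg] → [kfabg]

[kfabg]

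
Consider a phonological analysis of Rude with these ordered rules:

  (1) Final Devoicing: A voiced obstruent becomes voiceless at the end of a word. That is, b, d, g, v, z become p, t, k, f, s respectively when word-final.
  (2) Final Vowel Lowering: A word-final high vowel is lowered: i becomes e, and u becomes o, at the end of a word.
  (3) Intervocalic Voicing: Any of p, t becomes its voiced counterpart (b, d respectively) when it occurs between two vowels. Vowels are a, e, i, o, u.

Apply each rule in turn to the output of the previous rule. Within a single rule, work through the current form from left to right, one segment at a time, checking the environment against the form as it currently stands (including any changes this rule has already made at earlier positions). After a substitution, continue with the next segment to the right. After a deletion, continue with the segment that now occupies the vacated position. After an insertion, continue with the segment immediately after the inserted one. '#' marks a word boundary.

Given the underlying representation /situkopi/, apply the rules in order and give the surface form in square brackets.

(1) Final Devoicing: no change — [situkopi]
(2) Final Vowel Lowering: [situkopi] → [situkope]
(3) Intervocalic Voicing: [situkope] → [sidukobe]

[sidukobe]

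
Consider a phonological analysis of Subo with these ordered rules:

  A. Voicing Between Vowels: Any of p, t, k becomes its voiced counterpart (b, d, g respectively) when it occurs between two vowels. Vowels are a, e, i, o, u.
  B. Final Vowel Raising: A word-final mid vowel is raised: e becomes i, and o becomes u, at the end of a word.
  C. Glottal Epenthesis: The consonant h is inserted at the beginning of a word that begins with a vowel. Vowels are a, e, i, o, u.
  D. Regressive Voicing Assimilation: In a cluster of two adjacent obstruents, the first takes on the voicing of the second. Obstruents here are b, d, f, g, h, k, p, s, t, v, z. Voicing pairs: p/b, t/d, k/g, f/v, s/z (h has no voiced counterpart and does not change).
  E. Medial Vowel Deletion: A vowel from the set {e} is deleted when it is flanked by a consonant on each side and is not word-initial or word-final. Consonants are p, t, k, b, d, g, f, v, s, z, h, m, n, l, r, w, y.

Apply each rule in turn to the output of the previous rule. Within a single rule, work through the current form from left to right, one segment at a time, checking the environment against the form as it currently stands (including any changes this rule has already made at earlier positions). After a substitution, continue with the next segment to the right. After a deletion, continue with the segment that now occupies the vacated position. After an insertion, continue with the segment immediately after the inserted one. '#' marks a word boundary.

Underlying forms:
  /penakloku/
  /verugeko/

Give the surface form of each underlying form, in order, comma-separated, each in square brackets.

[pnaklogu], [vruggu]

/penakloku/:
  A Voicing Between Vowels: [penakloku] → [penaklogu]
  B Final Vowel Raising: no change — [penaklogu]
  C Glottal Epenthesis: no change — [penaklogu]
  D Regressive Voicing Assimilation: no change — [penaklogu]
  E Medial Vowel Deletion: [penaklogu] → [pnaklogu]
/verugeko/:
  A Voicing Between Vowels: [verugeko] → [verugego]
  B Final Vowel Raising: [verugego] → [verugegu]
  C Glottal Epenthesis: no change — [verugegu]
  D Regressive Voicing Assimilation: no change — [verugegu]
  E Medial Vowel Deletion: [verugegu] → [vruggu]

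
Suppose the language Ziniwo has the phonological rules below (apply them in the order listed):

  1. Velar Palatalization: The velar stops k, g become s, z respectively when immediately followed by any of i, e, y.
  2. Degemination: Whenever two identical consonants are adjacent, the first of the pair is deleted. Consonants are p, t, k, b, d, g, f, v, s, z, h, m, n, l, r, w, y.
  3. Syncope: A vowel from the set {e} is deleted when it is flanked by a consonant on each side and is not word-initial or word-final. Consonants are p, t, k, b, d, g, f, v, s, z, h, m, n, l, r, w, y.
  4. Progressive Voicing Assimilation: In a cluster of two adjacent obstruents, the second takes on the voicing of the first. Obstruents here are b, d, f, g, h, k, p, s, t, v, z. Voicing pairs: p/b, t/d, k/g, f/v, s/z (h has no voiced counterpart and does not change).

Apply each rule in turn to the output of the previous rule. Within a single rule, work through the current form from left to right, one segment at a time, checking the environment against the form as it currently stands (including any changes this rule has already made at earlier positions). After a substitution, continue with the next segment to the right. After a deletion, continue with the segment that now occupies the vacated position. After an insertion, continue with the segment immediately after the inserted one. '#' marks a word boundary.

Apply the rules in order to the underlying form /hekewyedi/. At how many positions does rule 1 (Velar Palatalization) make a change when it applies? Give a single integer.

1 Velar Palatalization: [hekewyedi] → [hesewyedi]
2 Degemination: no change — [hesewyedi]
3 Syncope: [hesewyedi] → [hswydi]
4 Progressive Voicing Assimilation: no change — [hswydi]
Rule 1 changed 1 position(s).

1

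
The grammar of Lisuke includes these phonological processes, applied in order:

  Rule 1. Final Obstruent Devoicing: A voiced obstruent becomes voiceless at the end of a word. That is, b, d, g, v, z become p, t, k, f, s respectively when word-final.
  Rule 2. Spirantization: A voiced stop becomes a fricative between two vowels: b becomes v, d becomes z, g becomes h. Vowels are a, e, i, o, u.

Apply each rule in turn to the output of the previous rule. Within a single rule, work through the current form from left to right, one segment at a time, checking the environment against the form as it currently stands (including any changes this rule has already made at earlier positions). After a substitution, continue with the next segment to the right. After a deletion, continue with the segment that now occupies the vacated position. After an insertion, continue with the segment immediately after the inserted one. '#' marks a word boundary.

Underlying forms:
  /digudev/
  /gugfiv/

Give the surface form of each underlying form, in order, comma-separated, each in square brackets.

[dihuzef], [gugfif]

/digudev/:
  Rule 1 Final Obstruent Devoicing: [digudev] → [digudef]
  Rule 2 Spirantization: [digudef] → [dihuzef]
/gugfiv/:
  Rule 1 Final Obstruent Devoicing: [gugfiv] → [gugfif]
  Rule 2 Spirantization: no change — [gugfif]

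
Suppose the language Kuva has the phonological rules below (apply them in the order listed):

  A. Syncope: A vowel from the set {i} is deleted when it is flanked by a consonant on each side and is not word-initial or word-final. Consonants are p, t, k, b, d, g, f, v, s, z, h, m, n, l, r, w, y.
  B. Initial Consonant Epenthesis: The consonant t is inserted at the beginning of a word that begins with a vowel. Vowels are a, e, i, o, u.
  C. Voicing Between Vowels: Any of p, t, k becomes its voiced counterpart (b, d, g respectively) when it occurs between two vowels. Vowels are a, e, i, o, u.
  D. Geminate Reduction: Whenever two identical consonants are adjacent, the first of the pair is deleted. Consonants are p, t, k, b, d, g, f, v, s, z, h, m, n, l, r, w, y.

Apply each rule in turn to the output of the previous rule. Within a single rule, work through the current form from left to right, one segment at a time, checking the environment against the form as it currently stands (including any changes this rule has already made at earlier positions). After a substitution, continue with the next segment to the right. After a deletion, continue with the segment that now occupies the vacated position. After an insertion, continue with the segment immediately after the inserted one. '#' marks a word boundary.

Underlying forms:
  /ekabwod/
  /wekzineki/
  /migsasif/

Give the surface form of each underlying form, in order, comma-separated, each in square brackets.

/ekabwod/:
  A Syncope: no change — [ekabwod]
  B Initial Consonant Epenthesis: [ekabwod] → [tekabwod]
  C Voicing Between Vowels: [tekabwod] → [tegabwod]
  D Geminate Reduction: no change — [tegabwod]
/wekzineki/:
  A Syncope: [wekzineki] → [wekzneki]
  B Initial Consonant Epenthesis: no change — [wekzneki]
  C Voicing Between Vowels: [wekzneki] → [wekznegi]
  D Geminate Reduction: no change — [wekznegi]
/migsasif/:
  A Syncope: [migsasif] → [mgsasf]
  B Initial Consonant Epenthesis: no change — [mgsasf]
  C Voicing Between Vowels: no change — [mgsasf]
  D Geminate Reduction: no change — [mgsasf]

[tegabwod], [wekznegi], [mgsasf]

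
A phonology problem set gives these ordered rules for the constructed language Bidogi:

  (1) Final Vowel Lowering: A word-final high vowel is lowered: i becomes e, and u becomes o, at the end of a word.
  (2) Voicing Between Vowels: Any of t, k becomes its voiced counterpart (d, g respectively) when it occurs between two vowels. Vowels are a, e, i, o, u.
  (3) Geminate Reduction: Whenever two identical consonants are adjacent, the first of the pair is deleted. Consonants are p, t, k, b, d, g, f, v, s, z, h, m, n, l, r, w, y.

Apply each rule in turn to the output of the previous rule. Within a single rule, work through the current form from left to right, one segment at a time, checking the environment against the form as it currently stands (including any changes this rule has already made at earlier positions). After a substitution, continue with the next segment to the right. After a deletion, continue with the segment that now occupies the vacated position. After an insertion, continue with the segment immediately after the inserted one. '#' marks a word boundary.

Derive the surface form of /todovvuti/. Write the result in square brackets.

(1) Final Vowel Lowering: [todovvuti] → [todovvute]
(2) Voicing Between Vowels: [todovvute] → [todovvude]
(3) Geminate Reduction: [todovvude] → [todovude]

[todovude]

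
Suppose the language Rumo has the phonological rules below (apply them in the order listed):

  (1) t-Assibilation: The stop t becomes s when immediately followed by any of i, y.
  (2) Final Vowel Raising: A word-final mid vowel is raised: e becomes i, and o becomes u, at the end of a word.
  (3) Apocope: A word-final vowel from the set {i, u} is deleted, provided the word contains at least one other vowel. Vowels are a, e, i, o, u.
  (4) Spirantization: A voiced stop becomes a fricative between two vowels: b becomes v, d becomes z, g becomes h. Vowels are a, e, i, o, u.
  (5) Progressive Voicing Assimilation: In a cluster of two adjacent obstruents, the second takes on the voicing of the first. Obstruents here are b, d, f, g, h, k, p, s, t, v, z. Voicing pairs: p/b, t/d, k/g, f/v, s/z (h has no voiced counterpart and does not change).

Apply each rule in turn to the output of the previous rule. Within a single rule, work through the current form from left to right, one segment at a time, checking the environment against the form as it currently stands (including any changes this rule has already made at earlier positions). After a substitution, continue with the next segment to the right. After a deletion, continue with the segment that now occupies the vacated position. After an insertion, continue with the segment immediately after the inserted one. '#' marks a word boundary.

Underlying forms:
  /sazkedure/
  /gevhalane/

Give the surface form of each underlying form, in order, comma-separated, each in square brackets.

/sazkedure/:
  (1) t-Assibilation: no change — [sazkedure]
  (2) Final Vowel Raising: [sazkedure] → [sazkeduri]
  (3) Apocope: [sazkeduri] → [sazkedur]
  (4) Spirantization: [sazkedur] → [sazkezur]
  (5) Progressive Voicing Assimilation: [sazkezur] → [sazgezur]
/gevhalane/:
  (1) t-Assibilation: no change — [gevhalane]
  (2) Final Vowel Raising: [gevhalane] → [gevhalani]
  (3) Apocope: [gevhalani] → [gevhalan]
  (4) Spirantization: no change — [gevhalan]
  (5) Progressive Voicing Assimilation: no change — [gevhalan]

[sazgezur], [gevhalan]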